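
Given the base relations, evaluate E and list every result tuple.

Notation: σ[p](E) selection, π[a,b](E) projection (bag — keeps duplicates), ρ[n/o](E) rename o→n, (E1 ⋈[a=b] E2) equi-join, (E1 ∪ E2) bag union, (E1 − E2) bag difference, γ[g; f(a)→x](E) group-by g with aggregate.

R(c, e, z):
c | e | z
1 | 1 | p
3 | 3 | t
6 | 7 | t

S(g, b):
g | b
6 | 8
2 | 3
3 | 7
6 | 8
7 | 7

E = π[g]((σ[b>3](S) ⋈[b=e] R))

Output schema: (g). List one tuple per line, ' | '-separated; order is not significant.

Per-node cardinality:
  S → 5
  σ[b>3](S) → 4
  R → 3
  (σ[b>3](S) ⋈[b=e] R) → 2
  π[g]((σ[b>3](S) ⋈[b=e] R)) → 2

== RESULT ==
g
3
7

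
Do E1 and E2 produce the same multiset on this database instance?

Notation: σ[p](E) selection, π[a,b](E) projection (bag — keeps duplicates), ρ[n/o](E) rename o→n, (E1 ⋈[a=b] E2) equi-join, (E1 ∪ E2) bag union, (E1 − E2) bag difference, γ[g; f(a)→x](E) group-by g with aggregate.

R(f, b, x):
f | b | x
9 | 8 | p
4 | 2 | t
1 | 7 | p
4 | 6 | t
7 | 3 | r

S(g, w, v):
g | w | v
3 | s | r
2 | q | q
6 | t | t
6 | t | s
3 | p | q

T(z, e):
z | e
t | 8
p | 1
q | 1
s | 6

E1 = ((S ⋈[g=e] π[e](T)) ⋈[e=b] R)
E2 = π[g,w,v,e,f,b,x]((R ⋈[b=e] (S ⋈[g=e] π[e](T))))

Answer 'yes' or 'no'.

E1 per-node cardinality:
  S → 5
  T → 4
  π[e](T) → 4
  (S ⋈[g=e] π[e](T)) → 2
  R → 5
  ((S ⋈[g=e] π[e](T)) ⋈[e=b] R) → 2
E2 per-node cardinality:
  R → 5
  S → 5
  T → 4
  π[e](T) → 4
  (S ⋈[g=e] π[e](T)) → 2
  (R ⋈[b=e] (S ⋈[g=e] π[e](T))) → 2
  π[g,w,v,e,f,b,x]((R ⋈[b=e] (S ⋈[g=e] π[e](T)))) → 2

E1 and E2 produce the same multiset:
g | w | v | e | f | b | x
6 | t | s | 6 | 4 | 6 | t
6 | t | t | 6 | 4 | 6 | t

yes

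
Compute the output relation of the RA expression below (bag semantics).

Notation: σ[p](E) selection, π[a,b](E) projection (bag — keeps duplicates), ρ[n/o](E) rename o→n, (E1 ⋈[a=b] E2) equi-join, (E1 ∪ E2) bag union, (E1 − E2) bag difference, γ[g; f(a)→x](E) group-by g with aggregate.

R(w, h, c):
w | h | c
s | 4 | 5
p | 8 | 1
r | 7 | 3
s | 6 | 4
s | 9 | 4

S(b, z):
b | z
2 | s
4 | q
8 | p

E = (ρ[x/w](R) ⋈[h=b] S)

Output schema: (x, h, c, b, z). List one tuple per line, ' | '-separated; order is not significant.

Stepwise |·|:
  R → 5
  ρ[x/w](R) → 5
  S → 3
  (ρ[x/w](R) ⋈[h=b] S) → 2

== RESULT ==
x | h | c | b | z
p | 8 | 1 | 8 | p
s | 4 | 5 | 4 | q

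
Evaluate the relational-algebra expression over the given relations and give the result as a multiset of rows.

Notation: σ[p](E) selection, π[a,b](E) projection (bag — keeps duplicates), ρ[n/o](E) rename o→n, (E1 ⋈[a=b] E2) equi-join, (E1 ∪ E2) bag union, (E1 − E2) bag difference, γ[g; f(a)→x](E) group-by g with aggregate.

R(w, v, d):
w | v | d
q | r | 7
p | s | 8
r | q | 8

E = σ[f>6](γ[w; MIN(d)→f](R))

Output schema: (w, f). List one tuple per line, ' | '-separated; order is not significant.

Subexpression sizes:
  R → 3
  γ[w; MIN(d)→f](R) → 3
  σ[f>6](γ[w; MIN(d)→f](R)) → 3

== RESULT ==
w | f
p | 8
q | 7
r | 8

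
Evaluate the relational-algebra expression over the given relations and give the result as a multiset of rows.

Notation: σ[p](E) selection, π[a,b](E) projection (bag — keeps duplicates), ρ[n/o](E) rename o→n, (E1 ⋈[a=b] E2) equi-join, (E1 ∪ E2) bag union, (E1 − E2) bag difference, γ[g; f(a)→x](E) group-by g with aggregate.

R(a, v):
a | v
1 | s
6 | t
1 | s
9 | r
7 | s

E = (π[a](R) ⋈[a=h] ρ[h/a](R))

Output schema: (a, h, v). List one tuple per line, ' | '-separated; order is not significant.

Row counts bottom-up:
  R → 5
  π[a](R) → 5
  R → 5
  ρ[h/a](R) → 5
  (π[a](R) ⋈[a=h] ρ[h/a](R)) → 7

== RESULT ==
a | h | v
1 | 1 | s
1 | 1 | s
1 | 1 | s
1 | 1 | s
6 | 6 | t
7 | 7 | s
9 | 9 | r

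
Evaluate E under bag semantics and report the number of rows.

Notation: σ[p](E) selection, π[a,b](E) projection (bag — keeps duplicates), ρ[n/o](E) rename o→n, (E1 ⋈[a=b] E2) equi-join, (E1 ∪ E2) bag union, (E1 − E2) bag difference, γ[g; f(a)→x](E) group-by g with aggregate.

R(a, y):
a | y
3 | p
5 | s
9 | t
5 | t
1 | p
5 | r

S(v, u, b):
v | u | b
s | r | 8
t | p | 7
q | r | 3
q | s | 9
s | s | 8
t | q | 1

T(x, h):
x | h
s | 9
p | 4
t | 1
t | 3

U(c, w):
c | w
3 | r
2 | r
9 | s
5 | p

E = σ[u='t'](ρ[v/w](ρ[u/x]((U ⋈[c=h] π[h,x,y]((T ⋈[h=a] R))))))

Stepwise |·|:
  U → 4
  T → 4
  R → 6
  (T ⋈[h=a] R) → 3
  π[h,x,y]((T ⋈[h=a] R)) → 3
  (U ⋈[c=h] π[h,x,y]((T ⋈[h=a] R))) → 2
  ρ[u/x]((U ⋈[c=h] π[h,x,y]((T ⋈[h=a] R)))) → 2
  ρ[v/w](ρ[u/x]((U ⋈[c=h] π[h,x,y]((T ⋈[h=a] R))))) → 2
  σ[u='t'](ρ[v/w](ρ[u/x]((U ⋈[c=h] π[h,x,y]((T ⋈[h=a] R)))))) → 1

|E| = 1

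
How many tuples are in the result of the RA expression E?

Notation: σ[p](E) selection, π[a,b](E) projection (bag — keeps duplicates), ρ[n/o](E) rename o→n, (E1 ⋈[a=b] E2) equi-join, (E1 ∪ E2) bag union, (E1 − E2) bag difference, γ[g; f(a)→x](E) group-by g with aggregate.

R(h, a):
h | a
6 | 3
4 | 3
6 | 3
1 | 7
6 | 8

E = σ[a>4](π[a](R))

Row counts bottom-up:
  R → 5
  π[a](R) → 5
  σ[a>4](π[a](R)) → 2

|E| = 2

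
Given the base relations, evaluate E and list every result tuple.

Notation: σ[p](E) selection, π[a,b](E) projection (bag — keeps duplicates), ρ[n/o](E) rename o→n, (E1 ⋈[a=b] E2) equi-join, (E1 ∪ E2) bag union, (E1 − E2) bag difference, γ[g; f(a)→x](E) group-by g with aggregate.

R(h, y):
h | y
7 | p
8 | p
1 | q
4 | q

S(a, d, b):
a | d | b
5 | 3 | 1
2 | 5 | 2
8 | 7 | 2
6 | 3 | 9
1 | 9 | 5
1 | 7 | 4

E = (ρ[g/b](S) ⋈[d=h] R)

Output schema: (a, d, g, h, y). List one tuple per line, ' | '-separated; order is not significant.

Per-node cardinality:
  S → 6
  ρ[g/b](S) → 6
  R → 4
  (ρ[g/b](S) ⋈[d=h] R) → 2

== RESULT ==
a | d | g | h | y
1 | 7 | 4 | 7 | p
8 | 7 | 2 | 7 | p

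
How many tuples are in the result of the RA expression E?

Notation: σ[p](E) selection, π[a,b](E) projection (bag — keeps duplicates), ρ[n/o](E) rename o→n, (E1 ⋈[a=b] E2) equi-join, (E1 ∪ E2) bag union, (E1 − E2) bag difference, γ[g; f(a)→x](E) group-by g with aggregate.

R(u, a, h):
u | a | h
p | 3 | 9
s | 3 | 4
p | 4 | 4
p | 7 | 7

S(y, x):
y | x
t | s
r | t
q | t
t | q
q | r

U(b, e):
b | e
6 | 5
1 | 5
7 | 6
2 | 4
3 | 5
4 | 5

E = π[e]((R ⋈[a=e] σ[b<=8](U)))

Per-node cardinality:
  R → 4
  U → 6
  σ[b<=8](U) → 6
  (R ⋈[a=e] σ[b<=8](U)) → 1
  π[e]((R ⋈[a=e] σ[b<=8](U))) → 1

|E| = 1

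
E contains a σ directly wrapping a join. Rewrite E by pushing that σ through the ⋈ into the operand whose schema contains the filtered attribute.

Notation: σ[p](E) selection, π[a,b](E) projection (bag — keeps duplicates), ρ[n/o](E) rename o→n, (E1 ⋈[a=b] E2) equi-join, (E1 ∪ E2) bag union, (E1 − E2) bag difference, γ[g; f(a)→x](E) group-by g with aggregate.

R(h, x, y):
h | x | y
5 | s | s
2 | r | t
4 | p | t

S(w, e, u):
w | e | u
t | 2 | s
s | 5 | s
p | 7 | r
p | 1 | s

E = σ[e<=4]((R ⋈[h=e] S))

σ filters on e, owned by the right side.
E' = (R ⋈[h=e] σ[e<=4](S))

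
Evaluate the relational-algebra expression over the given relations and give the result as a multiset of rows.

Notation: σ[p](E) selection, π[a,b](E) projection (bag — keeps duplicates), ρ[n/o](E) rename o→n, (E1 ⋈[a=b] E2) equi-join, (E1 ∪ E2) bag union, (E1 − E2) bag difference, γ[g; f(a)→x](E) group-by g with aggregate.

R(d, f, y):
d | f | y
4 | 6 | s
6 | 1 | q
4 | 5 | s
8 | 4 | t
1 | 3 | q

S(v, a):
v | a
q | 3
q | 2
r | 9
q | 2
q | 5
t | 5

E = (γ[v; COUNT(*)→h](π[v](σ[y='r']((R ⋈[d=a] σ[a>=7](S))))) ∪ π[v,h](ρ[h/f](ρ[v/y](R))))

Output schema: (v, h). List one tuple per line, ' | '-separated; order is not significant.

Row counts bottom-up:
  R → 5
  S → 6
  σ[a>=7](S) → 1
  (R ⋈[d=a] σ[a>=7](S)) → 0
  σ[y='r']((R ⋈[d=a] σ[a>=7](S))) → 0
  π[v](σ[y='r']((R ⋈[d=a] σ[a>=7](S)))) → 0
  γ[v; COUNT(*)→h](π[v](σ[y='r']((R ⋈[d=a] σ[a>=7](S))))) → 0
  R → 5
  ρ[v/y](R) → 5
  ρ[h/f](ρ[v/y](R)) → 5
  π[v,h](ρ[h/f](ρ[v/y](R))) → 5
  (γ[v; COUNT(*)→h](π[v](σ[y='r']((R ⋈[d=a] σ[a>=7](S))))) ∪ π[v,h](ρ[h/f](ρ[v/y](R)))) → 5

== RESULT ==
v | h
q | 1
q | 3
s | 5
s | 6
t | 4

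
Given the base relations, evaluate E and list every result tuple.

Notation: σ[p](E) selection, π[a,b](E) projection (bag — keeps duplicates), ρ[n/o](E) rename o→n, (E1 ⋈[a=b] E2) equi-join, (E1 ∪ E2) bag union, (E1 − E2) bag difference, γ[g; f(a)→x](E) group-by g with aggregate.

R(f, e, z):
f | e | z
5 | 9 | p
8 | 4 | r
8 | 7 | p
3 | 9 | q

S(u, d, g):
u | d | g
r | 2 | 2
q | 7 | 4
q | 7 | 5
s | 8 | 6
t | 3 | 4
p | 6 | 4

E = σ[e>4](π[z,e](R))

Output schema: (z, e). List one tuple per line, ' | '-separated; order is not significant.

Row counts bottom-up:
  R → 4
  π[z,e](R) → 4
  σ[e>4](π[z,e](R)) → 3

== RESULT ==
z | e
p | 7
p | 9
q | 9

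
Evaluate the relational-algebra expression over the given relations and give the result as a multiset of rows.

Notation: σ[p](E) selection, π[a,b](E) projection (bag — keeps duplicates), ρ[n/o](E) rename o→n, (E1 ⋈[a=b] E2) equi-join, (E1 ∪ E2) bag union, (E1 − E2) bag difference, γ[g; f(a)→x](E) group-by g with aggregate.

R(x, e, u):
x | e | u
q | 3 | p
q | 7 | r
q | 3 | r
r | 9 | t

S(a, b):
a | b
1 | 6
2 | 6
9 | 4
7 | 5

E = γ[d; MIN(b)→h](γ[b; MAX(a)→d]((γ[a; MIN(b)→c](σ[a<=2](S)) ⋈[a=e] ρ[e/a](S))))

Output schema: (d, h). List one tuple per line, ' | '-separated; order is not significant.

Per-node cardinality:
  S → 4
  σ[a<=2](S) → 2
  γ[a; MIN(b)→c](σ[a<=2](S)) → 2
  S → 4
  ρ[e/a](S) → 4
  (γ[a; MIN(b)→c](σ[a<=2](S)) ⋈[a=e] ρ[e/a](S)) → 2
  γ[b; MAX(a)→d]((γ[a; MIN(b)→c](σ[a<=2](S)) ⋈[a=e] ρ[e/a](S))) → 1
  γ[d; MIN(b)→h](γ[b; MAX(a)→d]((γ[a; MIN(b)→c](σ[a<=2](S)) ⋈[a=e] ρ[e/a](S)))) → 1

== RESULT ==
d | h
2 | 6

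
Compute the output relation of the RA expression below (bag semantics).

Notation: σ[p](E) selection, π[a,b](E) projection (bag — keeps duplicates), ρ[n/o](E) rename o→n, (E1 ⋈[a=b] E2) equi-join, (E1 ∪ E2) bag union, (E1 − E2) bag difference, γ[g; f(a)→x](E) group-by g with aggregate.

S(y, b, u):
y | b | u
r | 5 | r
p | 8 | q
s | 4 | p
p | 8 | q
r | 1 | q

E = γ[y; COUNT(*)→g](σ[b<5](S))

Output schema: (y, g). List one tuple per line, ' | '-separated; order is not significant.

Stepwise |·|:
  S → 5
  σ[b<5](S) → 2
  γ[y; COUNT(*)→g](σ[b<5](S)) → 2

== RESULT ==
y | g
r | 1
s | 1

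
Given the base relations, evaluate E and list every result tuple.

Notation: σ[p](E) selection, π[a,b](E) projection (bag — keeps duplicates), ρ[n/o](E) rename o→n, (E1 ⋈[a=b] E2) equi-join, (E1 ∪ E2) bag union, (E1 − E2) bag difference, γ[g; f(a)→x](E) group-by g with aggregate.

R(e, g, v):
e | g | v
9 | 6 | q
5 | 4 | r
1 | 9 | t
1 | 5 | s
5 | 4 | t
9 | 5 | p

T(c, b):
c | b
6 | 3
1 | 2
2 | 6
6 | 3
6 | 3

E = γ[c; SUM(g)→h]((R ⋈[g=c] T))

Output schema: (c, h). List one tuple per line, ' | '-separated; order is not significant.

Per-node cardinality:
  R → 6
  T → 5
  (R ⋈[g=c] T) → 3
  γ[c; SUM(g)→h]((R ⋈[g=c] T)) → 1

== RESULT ==
c | h
6 | 18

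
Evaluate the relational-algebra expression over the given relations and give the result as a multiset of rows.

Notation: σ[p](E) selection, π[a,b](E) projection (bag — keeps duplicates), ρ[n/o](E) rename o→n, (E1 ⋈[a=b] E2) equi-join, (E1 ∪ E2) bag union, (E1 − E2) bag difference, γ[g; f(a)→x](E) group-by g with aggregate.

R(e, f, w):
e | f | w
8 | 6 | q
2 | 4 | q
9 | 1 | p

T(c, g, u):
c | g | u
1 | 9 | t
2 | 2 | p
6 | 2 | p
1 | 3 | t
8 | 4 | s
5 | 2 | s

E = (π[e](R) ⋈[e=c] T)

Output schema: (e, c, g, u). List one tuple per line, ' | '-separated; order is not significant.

Row counts bottom-up:
  R → 3
  π[e](R) → 3
  T → 6
  (π[e](R) ⋈[e=c] T) → 2

== RESULT ==
e | c | g | u
2 | 2 | 2 | p
8 | 8 | 4 | s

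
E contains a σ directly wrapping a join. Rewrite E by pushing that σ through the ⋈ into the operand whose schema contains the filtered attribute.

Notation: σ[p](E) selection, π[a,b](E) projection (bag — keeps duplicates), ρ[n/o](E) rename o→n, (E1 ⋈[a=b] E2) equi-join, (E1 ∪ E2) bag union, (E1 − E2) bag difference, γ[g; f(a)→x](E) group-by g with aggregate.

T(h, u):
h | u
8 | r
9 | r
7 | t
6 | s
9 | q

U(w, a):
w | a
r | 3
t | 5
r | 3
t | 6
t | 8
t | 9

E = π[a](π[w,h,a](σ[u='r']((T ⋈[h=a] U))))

σ filters on u, owned by the left side.
E' = π[a](π[w,h,a]((σ[u='r'](T) ⋈[h=a] U)))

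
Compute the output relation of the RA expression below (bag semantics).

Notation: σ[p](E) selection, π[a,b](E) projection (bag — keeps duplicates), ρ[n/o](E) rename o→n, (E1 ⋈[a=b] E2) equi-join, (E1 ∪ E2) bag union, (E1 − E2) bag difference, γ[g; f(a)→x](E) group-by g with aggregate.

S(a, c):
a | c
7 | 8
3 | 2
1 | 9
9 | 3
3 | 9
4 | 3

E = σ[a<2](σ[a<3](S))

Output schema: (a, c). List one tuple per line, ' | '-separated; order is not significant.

Stepwise |·|:
  S → 6
  σ[a<3](S) → 1
  σ[a<2](σ[a<3](S)) → 1

== RESULT ==
a | c
1 | 9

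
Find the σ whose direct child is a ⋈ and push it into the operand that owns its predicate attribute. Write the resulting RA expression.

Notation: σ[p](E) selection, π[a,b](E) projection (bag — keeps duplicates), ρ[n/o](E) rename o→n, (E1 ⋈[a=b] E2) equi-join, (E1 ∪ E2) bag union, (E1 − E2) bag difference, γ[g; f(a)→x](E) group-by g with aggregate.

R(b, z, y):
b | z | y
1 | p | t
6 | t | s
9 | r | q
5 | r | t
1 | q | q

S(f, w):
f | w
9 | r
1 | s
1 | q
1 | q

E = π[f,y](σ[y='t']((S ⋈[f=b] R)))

σ filters on y, owned by the right side.
E' = π[f,y]((S ⋈[f=b] σ[y='t'](R)))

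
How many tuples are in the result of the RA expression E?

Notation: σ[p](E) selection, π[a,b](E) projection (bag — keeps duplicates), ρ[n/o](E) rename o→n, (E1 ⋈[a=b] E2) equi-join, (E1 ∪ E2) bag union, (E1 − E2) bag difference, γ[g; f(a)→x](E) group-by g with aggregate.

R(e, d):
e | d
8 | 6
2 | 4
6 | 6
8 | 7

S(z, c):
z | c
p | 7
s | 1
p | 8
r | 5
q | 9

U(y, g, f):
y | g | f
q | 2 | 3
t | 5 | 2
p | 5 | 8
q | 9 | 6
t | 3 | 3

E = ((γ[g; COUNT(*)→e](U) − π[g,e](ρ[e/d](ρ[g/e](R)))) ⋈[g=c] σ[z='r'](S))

Stepwise |·|:
  U → 5
  γ[g; COUNT(*)→e](U) → 4
  R → 4
  ρ[g/e](R) → 4
  ρ[e/d](ρ[g/e](R)) → 4
  π[g,e](ρ[e/d](ρ[g/e](R))) → 4
  (γ[g; COUNT(*)→e](U) − π[g,e](ρ[e/d](ρ[g/e](R)))) → 4
  S → 5
  σ[z='r'](S) → 1
  ((γ[g; COUNT(*)→e](U) − π[g,e](ρ[e/d](ρ[g/e](R)))) ⋈[g=c] σ[z='r'](S)) → 1

|E| = 1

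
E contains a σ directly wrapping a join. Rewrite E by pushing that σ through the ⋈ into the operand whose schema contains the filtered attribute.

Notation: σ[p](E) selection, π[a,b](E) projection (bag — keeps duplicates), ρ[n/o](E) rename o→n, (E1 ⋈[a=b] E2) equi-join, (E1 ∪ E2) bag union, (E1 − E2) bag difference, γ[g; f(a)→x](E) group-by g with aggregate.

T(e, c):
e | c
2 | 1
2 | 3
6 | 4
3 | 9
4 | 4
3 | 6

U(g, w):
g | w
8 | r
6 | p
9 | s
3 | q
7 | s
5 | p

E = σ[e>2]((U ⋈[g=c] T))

σ filters on e, owned by the right side.
E' = (U ⋈[g=c] σ[e>2](T))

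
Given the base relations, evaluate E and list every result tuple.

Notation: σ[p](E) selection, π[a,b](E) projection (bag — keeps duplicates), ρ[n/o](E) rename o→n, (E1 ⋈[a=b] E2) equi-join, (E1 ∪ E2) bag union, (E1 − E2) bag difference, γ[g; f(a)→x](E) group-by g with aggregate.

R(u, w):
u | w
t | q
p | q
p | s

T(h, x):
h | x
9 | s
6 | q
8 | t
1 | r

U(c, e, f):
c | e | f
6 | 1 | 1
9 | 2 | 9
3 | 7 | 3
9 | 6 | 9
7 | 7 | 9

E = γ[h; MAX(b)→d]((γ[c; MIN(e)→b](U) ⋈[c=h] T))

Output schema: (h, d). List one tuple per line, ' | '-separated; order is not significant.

Stepwise |·|:
  U → 5
  γ[c; MIN(e)→b](U) → 4
  T → 4
  (γ[c; MIN(e)→b](U) ⋈[c=h] T) → 2
  γ[h; MAX(b)→d]((γ[c; MIN(e)→b](U) ⋈[c=h] T)) → 2

== RESULT ==
h | d
6 | 1
9 | 2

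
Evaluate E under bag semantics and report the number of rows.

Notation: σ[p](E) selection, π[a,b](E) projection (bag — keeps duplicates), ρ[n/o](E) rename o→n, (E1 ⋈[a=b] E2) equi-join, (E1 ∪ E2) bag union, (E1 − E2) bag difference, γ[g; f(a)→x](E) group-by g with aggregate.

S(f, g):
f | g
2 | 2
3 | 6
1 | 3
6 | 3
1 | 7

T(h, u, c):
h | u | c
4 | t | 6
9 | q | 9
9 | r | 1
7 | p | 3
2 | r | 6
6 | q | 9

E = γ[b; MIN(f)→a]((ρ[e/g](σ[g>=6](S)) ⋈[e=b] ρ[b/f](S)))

Per-node cardinality:
  S → 5
  σ[g>=6](S) → 2
  ρ[e/g](σ[g>=6](S)) → 2
  S → 5
  ρ[b/f](S) → 5
  (ρ[e/g](σ[g>=6](S)) ⋈[e=b] ρ[b/f](S)) → 1
  γ[b; MIN(f)→a]((ρ[e/g](σ[g>=6](S)) ⋈[e=b] ρ[b/f](S))) → 1

|E| = 1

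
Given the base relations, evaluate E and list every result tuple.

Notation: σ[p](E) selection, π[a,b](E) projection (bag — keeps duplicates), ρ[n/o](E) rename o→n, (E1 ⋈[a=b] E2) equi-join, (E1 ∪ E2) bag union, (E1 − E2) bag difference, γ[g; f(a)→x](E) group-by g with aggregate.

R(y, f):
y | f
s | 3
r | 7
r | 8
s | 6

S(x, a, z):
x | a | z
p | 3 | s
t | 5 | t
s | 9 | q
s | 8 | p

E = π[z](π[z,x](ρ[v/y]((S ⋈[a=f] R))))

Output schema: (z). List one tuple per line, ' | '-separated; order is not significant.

Per-node cardinality:
  S → 4
  R → 4
  (S ⋈[a=f] R) → 2
  ρ[v/y]((S ⋈[a=f] R)) → 2
  π[z,x](ρ[v/y]((S ⋈[a=f] R))) → 2
  π[z](π[z,x](ρ[v/y]((S ⋈[a=f] R)))) → 2

== RESULT ==
z
p
s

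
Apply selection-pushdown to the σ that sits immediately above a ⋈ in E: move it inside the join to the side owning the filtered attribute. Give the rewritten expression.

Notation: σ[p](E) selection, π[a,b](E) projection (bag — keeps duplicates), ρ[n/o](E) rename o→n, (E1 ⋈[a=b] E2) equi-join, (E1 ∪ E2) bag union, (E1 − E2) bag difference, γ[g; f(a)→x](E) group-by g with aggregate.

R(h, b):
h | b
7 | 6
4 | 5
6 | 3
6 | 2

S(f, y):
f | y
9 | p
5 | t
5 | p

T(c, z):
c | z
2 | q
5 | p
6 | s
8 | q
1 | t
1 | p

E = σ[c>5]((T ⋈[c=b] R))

σ filters on c, owned by the left side.
E' = (σ[c>5](T) ⋈[c=b] R)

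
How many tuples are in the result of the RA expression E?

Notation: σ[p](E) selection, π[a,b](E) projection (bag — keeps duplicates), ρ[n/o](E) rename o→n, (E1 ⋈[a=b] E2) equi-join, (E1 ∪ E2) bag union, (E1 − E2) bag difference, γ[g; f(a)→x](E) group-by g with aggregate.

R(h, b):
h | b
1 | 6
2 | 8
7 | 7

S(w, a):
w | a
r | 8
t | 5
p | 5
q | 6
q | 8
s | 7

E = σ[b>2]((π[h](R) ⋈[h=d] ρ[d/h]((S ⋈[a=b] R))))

Stepwise |·|:
  R → 3
  π[h](R) → 3
  S → 6
  R → 3
  (S ⋈[a=b] R) → 4
  ρ[d/h]((S ⋈[a=b] R)) → 4
  (π[h](R) ⋈[h=d] ρ[d/h]((S ⋈[a=b] R))) → 4
  σ[b>2]((π[h](R) ⋈[h=d] ρ[d/h]((S ⋈[a=b] R)))) → 4

|E| = 4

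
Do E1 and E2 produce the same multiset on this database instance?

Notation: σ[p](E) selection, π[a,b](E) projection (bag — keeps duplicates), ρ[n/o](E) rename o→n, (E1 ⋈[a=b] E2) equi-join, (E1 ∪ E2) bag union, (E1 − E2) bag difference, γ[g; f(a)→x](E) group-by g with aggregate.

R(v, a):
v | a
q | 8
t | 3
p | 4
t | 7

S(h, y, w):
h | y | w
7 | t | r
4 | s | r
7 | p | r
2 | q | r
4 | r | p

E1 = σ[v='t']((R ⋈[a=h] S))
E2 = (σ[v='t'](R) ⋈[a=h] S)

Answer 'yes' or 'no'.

E1 subexpression sizes:
  R → 4
  S → 5
  (R ⋈[a=h] S) → 4
  σ[v='t']((R ⋈[a=h] S)) → 2
E2 subexpression sizes:
  R → 4
  σ[v='t'](R) → 2
  S → 5
  (σ[v='t'](R) ⋈[a=h] S) → 2

E1 and E2 produce the same multiset:
v | a | h | y | w
t | 7 | 7 | p | r
t | 7 | 7 | t | r

yes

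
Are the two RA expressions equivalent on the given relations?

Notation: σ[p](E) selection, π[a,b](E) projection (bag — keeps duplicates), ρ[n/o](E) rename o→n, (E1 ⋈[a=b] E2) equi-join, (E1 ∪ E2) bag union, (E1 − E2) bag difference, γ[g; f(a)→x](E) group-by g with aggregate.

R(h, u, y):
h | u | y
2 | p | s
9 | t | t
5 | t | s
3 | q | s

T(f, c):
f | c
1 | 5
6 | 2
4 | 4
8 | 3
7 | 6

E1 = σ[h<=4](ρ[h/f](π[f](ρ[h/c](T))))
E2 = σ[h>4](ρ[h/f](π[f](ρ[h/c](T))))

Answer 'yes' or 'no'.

E1 per-node cardinality:
  T → 5
  ρ[h/c](T) → 5
  π[f](ρ[h/c](T)) → 5
  ρ[h/f](π[f](ρ[h/c](T))) → 5
  σ[h<=4](ρ[h/f](π[f](ρ[h/c](T)))) → 2
E2 per-node cardinality:
  T → 5
  ρ[h/c](T) → 5
  π[f](ρ[h/c](T)) → 5
  ρ[h/f](π[f](ρ[h/c](T))) → 5
  σ[h>4](ρ[h/f](π[f](ρ[h/c](T)))) → 3

E1 result:
h
1
4
E2 result:
h
6
7
8
Witness: (6,) appears 0× in E1 but 1× in E2.

no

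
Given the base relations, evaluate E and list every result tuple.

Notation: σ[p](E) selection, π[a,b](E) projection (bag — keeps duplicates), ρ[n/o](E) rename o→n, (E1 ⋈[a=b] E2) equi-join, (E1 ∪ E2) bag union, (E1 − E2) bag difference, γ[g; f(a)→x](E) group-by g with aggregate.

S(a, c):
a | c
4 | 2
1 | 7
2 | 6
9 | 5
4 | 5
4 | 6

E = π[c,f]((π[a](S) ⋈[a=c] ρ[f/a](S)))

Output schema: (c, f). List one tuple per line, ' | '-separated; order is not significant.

Row counts bottom-up:
  S → 6
  π[a](S) → 6
  S → 6
  ρ[f/a](S) → 6
  (π[a](S) ⋈[a=c] ρ[f/a](S)) → 1
  π[c,f]((π[a](S) ⋈[a=c] ρ[f/a](S))) → 1

== RESULT ==
c | f
2 | 4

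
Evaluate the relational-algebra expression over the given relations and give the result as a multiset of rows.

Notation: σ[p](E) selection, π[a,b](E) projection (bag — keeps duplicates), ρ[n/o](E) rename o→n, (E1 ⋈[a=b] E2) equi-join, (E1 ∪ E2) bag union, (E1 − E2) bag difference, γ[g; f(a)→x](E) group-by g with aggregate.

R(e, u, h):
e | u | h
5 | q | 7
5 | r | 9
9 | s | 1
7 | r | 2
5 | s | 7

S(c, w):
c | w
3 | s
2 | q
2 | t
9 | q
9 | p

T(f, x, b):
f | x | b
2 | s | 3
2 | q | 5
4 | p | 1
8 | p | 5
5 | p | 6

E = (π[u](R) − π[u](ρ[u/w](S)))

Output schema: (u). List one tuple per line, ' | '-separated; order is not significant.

Stepwise |·|:
  R → 5
  π[u](R) → 5
  S → 5
  ρ[u/w](S) → 5
  π[u](ρ[u/w](S)) → 5
  (π[u](R) − π[u](ρ[u/w](S))) → 3

== RESULT ==
u
r
r
s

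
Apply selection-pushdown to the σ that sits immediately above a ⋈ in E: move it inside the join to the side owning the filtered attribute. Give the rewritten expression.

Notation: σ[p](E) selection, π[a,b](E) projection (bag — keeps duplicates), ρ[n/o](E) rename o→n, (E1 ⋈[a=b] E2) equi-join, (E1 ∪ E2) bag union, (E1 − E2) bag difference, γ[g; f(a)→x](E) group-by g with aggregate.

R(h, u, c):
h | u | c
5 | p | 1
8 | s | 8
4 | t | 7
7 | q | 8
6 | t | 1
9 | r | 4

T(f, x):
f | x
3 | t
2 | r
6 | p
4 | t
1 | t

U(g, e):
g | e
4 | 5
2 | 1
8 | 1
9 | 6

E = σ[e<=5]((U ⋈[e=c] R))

σ filters on e, owned by the left side.
E' = (σ[e<=5](U) ⋈[e=c] R)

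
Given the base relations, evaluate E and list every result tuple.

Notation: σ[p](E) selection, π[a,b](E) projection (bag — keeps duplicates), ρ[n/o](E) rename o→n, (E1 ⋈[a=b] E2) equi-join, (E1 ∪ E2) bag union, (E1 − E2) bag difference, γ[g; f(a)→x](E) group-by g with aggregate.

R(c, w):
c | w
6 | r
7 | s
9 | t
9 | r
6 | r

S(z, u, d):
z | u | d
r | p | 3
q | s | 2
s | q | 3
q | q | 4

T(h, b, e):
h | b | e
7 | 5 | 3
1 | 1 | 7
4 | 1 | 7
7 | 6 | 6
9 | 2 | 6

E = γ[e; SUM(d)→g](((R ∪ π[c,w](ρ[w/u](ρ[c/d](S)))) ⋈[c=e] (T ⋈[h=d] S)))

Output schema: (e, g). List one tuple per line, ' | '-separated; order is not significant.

Per-node cardinality:
  R → 5
  S → 4
  ρ[c/d](S) → 4
  ρ[w/u](ρ[c/d](S)) → 4
  π[c,w](ρ[w/u](ρ[c/d](S))) → 4
  (R ∪ π[c,w](ρ[w/u](ρ[c/d](S)))) → 9
  T → 5
  S → 4
  (T ⋈[h=d] S) → 1
  ((R ∪ π[c,w](ρ[w/u](ρ[c/d](S)))) ⋈[c=e] (T ⋈[h=d] S)) → 1
  γ[e; SUM(d)→g](((R ∪ π[c,w](ρ[w/u](ρ[c/d](S)))) ⋈[c=e] (T ⋈[h=d] S))) → 1

== RESULT ==
e | g
7 | 4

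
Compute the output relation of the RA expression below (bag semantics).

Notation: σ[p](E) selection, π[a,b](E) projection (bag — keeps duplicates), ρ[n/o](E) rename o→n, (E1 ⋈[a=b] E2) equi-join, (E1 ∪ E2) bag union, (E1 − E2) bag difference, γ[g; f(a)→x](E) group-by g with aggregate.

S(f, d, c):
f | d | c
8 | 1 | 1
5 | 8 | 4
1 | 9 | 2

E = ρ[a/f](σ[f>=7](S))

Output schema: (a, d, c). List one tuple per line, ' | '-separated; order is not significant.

Row counts bottom-up:
  S → 3
  σ[f>=7](S) → 1
  ρ[a/f](σ[f>=7](S)) → 1

== RESULT ==
a | d | c
8 | 1 | 1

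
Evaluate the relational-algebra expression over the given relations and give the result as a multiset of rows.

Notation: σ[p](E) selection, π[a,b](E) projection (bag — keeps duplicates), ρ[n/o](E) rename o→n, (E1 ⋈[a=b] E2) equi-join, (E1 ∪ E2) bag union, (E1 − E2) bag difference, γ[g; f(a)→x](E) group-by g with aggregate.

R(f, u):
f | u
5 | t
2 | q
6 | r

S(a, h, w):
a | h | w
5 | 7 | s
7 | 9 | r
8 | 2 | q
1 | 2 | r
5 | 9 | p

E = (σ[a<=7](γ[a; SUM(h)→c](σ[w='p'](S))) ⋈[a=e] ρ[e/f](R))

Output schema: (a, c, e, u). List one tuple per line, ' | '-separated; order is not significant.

Stepwise |·|:
  S → 5
  σ[w='p'](S) → 1
  γ[a; SUM(h)→c](σ[w='p'](S)) → 1
  σ[a<=7](γ[a; SUM(h)→c](σ[w='p'](S))) → 1
  R → 3
  ρ[e/f](R) → 3
  (σ[a<=7](γ[a; SUM(h)→c](σ[w='p'](S))) ⋈[a=e] ρ[e/f](R)) → 1

== RESULT ==
a | c | e | u
5 | 9 | 5 | t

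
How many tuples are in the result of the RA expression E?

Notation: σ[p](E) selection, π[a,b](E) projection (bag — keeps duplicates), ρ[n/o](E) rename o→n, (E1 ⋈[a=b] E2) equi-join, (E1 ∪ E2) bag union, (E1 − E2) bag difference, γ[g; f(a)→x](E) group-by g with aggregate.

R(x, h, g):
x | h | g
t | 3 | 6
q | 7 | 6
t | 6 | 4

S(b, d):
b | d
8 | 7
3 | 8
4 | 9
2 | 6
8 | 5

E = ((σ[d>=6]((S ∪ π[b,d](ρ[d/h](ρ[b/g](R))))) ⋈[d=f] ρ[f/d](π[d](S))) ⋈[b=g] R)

Stepwise |·|:
  S → 5
  R → 3
  ρ[b/g](R) → 3
  ρ[d/h](ρ[b/g](R)) → 3
  π[b,d](ρ[d/h](ρ[b/g](R))) → 3
  (S ∪ π[b,d](ρ[d/h](ρ[b/g](R)))) → 8
  σ[d>=6]((S ∪ π[b,d](ρ[d/h](ρ[b/g](R))))) → 6
  S → 5
  π[d](S) → 5
  ρ[f/d](π[d](S)) → 5
  (σ[d>=6]((S ∪ π[b,d](ρ[d/h](ρ[b/g](R))))) ⋈[d=f] ρ[f/d](π[d](S))) → 6
  R → 3
  ((σ[d>=6]((S ∪ π[b,d](ρ[d/h](ρ[b/g](R))))) ⋈[d=f] ρ[f/d](π[d](S))) ⋈[b=g] R) → 4

|E| = 4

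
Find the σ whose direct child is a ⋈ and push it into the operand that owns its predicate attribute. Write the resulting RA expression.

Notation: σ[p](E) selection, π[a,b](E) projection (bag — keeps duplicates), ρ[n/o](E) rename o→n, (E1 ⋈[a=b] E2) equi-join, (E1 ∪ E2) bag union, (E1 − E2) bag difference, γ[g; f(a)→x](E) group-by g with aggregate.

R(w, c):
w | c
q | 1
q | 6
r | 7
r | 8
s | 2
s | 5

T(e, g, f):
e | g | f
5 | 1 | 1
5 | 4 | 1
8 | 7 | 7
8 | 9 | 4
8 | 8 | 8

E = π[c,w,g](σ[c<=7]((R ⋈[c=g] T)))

σ filters on c, owned by the left side.
E' = π[c,w,g]((σ[c<=7](R) ⋈[c=g] T))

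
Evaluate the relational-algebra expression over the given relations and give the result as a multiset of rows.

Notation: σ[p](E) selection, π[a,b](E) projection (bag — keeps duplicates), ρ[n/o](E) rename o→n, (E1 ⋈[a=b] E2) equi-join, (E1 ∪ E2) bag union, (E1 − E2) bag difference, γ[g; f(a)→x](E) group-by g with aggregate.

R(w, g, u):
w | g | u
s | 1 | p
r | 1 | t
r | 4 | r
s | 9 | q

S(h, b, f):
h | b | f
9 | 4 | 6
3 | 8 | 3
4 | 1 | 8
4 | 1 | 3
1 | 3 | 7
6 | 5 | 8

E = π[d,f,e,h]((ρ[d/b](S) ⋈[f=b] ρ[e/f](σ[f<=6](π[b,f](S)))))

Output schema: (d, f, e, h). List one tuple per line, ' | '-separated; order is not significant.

Row counts bottom-up:
  S → 6
  ρ[d/b](S) → 6
  S → 6
  π[b,f](S) → 6
  σ[f<=6](π[b,f](S)) → 3
  ρ[e/f](σ[f<=6](π[b,f](S))) → 3
  (ρ[d/b](S) ⋈[f=b] ρ[e/f](σ[f<=6](π[b,f](S)))) → 2
  π[d,f,e,h]((ρ[d/b](S) ⋈[f=b] ρ[e/f](σ[f<=6](π[b,f](S))))) → 2

== RESULT ==
d | f | e | h
1 | 8 | 3 | 4
5 | 8 | 3 | 6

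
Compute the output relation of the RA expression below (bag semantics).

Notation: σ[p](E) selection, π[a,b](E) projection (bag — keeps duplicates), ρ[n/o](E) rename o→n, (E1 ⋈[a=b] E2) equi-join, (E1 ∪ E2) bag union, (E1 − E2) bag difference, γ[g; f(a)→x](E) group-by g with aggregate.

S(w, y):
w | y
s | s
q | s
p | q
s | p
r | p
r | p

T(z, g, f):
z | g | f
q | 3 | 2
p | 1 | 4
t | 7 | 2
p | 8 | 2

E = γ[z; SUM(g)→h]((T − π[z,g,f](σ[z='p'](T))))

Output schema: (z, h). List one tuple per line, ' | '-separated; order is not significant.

Subexpression sizes:
  T → 4
  T → 4
  σ[z='p'](T) → 2
  π[z,g,f](σ[z='p'](T)) → 2
  (T − π[z,g,f](σ[z='p'](T))) → 2
  γ[z; SUM(g)→h]((T − π[z,g,f](σ[z='p'](T)))) → 2

== RESULT ==
z | h
q | 3
t | 7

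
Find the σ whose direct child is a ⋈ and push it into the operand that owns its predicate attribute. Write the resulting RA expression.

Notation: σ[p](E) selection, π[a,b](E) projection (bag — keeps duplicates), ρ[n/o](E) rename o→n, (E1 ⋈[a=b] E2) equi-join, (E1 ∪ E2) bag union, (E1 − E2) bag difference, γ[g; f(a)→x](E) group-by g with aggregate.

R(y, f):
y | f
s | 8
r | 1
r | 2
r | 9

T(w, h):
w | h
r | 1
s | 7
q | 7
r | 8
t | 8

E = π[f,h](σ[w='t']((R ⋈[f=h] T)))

σ filters on w, owned by the right side.
E' = π[f,h]((R ⋈[f=h] σ[w='t'](T)))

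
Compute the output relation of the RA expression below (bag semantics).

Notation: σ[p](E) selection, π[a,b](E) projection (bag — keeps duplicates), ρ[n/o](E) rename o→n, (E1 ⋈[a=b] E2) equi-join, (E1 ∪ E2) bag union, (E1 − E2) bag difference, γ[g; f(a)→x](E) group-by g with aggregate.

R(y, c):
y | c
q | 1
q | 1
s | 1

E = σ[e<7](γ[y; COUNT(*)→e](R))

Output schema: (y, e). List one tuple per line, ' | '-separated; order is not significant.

Stepwise |·|:
  R → 3
  γ[y; COUNT(*)→e](R) → 2
  σ[e<7](γ[y; COUNT(*)→e](R)) → 2

== RESULT ==
y | e
q | 2
s | 1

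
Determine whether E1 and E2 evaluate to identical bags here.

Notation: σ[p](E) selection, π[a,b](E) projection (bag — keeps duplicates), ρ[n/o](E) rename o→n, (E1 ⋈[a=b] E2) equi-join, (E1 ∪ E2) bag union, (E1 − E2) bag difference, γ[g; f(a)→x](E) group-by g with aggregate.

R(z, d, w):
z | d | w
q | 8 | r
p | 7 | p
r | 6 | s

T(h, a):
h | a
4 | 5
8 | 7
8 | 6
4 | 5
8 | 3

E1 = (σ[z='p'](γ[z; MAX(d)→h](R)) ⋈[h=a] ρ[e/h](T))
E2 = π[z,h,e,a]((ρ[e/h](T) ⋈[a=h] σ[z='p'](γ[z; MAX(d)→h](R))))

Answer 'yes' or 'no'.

E1 subexpression sizes:
  R → 3
  γ[z; MAX(d)→h](R) → 3
  σ[z='p'](γ[z; MAX(d)→h](R)) → 1
  T → 5
  ρ[e/h](T) → 5
  (σ[z='p'](γ[z; MAX(d)→h](R)) ⋈[h=a] ρ[e/h](T)) → 1
E2 subexpression sizes:
  T → 5
  ρ[e/h](T) → 5
  R → 3
  γ[z; MAX(d)→h](R) → 3
  σ[z='p'](γ[z; MAX(d)→h](R)) → 1
  (ρ[e/h](T) ⋈[a=h] σ[z='p'](γ[z; MAX(d)→h](R))) → 1
  π[z,h,e,a]((ρ[e/h](T) ⋈[a=h] σ[z='p'](γ[z; MAX(d)→h](R)))) → 1

E1 and E2 produce the same multiset:
z | h | e | a
p | 7 | 8 | 7

yes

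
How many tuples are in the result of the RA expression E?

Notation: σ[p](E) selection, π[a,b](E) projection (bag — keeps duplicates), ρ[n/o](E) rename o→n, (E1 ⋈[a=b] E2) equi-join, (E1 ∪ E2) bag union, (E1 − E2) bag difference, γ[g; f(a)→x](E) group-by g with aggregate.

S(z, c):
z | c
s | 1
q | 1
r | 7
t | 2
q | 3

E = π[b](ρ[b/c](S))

Stepwise |·|:
  S → 5
  ρ[b/c](S) → 5
  π[b](ρ[b/c](S)) → 5

|E| = 5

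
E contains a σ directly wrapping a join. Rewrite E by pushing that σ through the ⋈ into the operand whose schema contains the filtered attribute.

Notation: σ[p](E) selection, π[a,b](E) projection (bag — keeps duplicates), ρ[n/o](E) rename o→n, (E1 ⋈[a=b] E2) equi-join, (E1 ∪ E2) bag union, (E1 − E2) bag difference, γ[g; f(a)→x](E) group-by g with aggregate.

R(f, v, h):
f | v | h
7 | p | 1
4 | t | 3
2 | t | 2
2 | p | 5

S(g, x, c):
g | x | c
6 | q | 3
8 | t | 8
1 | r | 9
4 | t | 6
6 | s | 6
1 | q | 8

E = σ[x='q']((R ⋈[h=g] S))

σ filters on x, owned by the right side.
E' = (R ⋈[h=g] σ[x='q'](S))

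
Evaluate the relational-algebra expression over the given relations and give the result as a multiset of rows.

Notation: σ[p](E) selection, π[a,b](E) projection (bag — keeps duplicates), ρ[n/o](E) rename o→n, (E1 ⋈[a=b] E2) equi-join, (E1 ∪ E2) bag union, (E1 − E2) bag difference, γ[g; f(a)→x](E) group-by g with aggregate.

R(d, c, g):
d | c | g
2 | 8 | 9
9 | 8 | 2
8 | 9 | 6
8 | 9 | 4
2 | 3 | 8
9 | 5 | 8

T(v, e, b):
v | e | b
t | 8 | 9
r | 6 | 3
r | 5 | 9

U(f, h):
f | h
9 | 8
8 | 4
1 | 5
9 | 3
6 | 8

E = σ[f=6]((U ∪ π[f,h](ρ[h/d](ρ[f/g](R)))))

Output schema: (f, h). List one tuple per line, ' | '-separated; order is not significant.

Per-node cardinality:
  U → 5
  R → 6
  ρ[f/g](R) → 6
  ρ[h/d](ρ[f/g](R)) → 6
  π[f,h](ρ[h/d](ρ[f/g](R))) → 6
  (U ∪ π[f,h](ρ[h/d](ρ[f/g](R)))) → 11
  σ[f=6]((U ∪ π[f,h](ρ[h/d](ρ[f/g](R))))) → 2

== RESULT ==
f | h
6 | 8
6 | 8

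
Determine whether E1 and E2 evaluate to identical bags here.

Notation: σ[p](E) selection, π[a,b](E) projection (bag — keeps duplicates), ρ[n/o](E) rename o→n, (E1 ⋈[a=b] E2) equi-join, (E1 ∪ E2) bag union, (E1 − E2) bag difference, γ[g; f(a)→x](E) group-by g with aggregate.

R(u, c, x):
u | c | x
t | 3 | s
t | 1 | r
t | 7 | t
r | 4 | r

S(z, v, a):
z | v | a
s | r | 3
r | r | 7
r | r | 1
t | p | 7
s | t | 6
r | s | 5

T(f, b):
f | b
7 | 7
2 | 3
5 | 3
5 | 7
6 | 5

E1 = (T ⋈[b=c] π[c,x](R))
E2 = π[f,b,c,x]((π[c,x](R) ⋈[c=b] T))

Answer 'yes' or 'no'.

E1 stepwise |·|:
  T → 5
  R → 4
  π[c,x](R) → 4
  (T ⋈[b=c] π[c,x](R)) → 4
E2 stepwise |·|:
  R → 4
  π[c,x](R) → 4
  T → 5
  (π[c,x](R) ⋈[c=b] T) → 4
  π[f,b,c,x]((π[c,x](R) ⋈[c=b] T)) → 4

E1 and E2 produce the same multiset:
f | b | c | x
2 | 3 | 3 | s
5 | 3 | 3 | s
5 | 7 | 7 | t
7 | 7 | 7 | t

yes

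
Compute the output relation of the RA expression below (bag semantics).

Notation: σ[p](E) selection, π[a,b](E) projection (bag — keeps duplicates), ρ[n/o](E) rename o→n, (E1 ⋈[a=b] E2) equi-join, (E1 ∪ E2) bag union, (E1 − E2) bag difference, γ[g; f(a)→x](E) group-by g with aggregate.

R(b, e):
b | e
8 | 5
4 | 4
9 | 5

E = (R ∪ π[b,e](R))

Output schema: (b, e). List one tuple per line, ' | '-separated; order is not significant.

Subexpression sizes:
  R → 3
  R → 3
  π[b,e](R) → 3
  (R ∪ π[b,e](R)) → 6

== RESULT ==
b | e
4 | 4
4 | 4
8 | 5
8 | 5
9 | 5
9 | 5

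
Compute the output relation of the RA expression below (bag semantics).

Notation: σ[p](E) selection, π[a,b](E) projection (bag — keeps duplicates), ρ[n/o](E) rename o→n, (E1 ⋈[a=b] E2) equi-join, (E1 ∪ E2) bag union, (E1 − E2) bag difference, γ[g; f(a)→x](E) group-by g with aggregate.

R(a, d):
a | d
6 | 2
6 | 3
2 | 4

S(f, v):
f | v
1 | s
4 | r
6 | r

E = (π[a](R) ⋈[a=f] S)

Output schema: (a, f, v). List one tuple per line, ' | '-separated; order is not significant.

Stepwise |·|:
  R → 3
  π[a](R) → 3
  S → 3
  (π[a](R) ⋈[a=f] S) → 2

== RESULT ==
a | f | v
6 | 6 | r
6 | 6 | r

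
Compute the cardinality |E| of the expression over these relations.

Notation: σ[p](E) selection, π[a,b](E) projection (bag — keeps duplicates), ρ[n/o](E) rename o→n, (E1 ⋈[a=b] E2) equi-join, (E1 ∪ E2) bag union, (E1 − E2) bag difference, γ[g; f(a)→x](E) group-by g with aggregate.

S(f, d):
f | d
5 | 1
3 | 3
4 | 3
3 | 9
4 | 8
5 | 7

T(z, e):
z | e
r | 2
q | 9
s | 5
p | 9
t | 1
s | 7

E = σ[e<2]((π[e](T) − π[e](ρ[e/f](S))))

Stepwise |·|:
  T → 6
  π[e](T) → 6
  S → 6
  ρ[e/f](S) → 6
  π[e](ρ[e/f](S)) → 6
  (π[e](T) − π[e](ρ[e/f](S))) → 5
  σ[e<2]((π[e](T) − π[e](ρ[e/f](S)))) → 1

|E| = 1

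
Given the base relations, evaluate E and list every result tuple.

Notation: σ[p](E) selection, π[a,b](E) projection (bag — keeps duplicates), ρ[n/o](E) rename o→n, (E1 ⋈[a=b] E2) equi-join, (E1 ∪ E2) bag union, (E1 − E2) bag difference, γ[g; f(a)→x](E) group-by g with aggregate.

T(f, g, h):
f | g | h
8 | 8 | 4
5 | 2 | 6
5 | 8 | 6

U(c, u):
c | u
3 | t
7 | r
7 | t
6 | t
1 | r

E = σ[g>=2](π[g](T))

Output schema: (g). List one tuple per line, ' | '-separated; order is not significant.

Stepwise |·|:
  T → 3
  π[g](T) → 3
  σ[g>=2](π[g](T)) → 3

== RESULT ==
g
2
8
8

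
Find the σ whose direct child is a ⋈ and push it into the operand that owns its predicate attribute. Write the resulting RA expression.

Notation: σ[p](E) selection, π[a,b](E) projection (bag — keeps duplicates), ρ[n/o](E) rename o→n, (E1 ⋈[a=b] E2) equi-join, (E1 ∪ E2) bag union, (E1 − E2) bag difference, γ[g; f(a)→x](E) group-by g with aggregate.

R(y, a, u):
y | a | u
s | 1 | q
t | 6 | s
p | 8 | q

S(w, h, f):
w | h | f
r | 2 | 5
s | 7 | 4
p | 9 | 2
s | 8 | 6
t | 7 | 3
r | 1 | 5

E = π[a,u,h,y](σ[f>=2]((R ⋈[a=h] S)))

σ filters on f, owned by the right side.
E' = π[a,u,h,y]((R ⋈[a=h] σ[f>=2](S)))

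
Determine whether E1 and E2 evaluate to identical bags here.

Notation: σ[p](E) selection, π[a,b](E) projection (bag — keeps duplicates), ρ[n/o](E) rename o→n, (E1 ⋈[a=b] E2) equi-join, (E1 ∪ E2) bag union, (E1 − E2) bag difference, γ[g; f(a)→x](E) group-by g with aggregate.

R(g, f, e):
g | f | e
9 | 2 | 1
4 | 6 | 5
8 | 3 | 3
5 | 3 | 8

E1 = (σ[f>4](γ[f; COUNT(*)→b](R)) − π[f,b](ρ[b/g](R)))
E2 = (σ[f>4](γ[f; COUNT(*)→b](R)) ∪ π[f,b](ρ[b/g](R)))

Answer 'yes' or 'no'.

E1 per-node cardinality:
  R → 4
  γ[f; COUNT(*)→b](R) → 3
  σ[f>4](γ[f; COUNT(*)→b](R)) → 1
  R → 4
  ρ[b/g](R) → 4
  π[f,b](ρ[b/g](R)) → 4
  (σ[f>4](γ[f; COUNT(*)→b](R)) − π[f,b](ρ[b/g](R))) → 1
E2 per-node cardinality:
  R → 4
  γ[f; COUNT(*)→b](R) → 3
  σ[f>4](γ[f; COUNT(*)→b](R)) → 1
  R → 4
  ρ[b/g](R) → 4
  π[f,b](ρ[b/g](R)) → 4
  (σ[f>4](γ[f; COUNT(*)→b](R)) ∪ π[f,b](ρ[b/g](R))) → 5

E1 result:
f | b
6 | 1
E2 result:
f | b
2 | 9
3 | 5
3 | 8
6 | 1
6 | 4
Witness: (2, 9) appears 0× in E1 but 1× in E2.

no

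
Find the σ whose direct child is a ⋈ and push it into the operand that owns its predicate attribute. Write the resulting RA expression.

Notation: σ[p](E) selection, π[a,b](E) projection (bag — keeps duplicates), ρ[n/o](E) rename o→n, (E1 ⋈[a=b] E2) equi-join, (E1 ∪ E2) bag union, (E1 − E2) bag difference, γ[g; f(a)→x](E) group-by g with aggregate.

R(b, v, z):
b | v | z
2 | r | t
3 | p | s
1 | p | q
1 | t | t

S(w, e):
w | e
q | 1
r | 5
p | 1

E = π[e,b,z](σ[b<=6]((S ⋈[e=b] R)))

σ filters on b, owned by the right side.
E' = π[e,b,z]((S ⋈[e=b] σ[b<=6](R)))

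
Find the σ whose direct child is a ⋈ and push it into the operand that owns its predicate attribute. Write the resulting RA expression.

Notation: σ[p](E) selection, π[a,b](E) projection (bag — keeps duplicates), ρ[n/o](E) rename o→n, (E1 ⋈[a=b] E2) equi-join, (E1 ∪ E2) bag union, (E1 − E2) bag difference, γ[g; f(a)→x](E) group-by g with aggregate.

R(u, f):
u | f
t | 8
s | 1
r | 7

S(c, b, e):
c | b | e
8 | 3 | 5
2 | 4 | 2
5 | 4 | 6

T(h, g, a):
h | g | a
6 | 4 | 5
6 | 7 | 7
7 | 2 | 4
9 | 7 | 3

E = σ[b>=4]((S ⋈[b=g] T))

σ filters on b, owned by the left side.
E' = (σ[b>=4](S) ⋈[b=g] T)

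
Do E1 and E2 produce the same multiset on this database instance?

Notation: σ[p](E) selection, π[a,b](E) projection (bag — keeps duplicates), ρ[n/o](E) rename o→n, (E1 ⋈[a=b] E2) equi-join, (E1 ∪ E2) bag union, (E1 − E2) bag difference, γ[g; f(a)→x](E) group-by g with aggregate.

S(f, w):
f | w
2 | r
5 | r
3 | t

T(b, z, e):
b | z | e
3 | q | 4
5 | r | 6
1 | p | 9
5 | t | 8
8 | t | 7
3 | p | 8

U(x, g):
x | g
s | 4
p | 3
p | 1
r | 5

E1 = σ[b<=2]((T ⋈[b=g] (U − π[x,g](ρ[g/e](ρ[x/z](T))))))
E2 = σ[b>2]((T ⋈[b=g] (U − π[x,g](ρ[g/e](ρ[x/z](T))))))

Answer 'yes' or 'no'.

E1 subexpression sizes:
  T → 6
  U → 4
  T → 6
  ρ[x/z](T) → 6
  ρ[g/e](ρ[x/z](T)) → 6
  π[x,g](ρ[g/e](ρ[x/z](T))) → 6
  (U − π[x,g](ρ[g/e](ρ[x/z](T)))) → 4
  (T ⋈[b=g] (U − π[x,g](ρ[g/e](ρ[x/z](T))))) → 5
  σ[b<=2]((T ⋈[b=g] (U − π[x,g](ρ[g/e](ρ[x/z](T)))))) → 1
E2 subexpression sizes:
  T → 6
  U → 4
  T → 6
  ρ[x/z](T) → 6
  ρ[g/e](ρ[x/z](T)) → 6
  π[x,g](ρ[g/e](ρ[x/z](T))) → 6
  (U − π[x,g](ρ[g/e](ρ[x/z](T)))) → 4
  (T ⋈[b=g] (U − π[x,g](ρ[g/e](ρ[x/z](T))))) → 5
  σ[b>2]((T ⋈[b=g] (U − π[x,g](ρ[g/e](ρ[x/z](T)))))) → 4

E1 result:
b | z | e | x | g
1 | p | 9 | p | 1
E2 result:
b | z | e | x | g
3 | p | 8 | p | 3
3 | q | 4 | p | 3
5 | r | 6 | r | 5
5 | t | 8 | r | 5
Witness: (3, 'q', 4, 'p', 3) appears 0× in E1 but 1× in E2.

no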